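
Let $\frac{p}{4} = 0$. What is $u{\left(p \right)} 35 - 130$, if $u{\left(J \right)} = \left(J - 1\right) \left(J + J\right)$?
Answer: $-130$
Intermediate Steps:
$p = 0$ ($p = 4 \cdot 0 = 0$)
$u{\left(J \right)} = 2 J \left(-1 + J\right)$ ($u{\left(J \right)} = \left(-1 + J\right) 2 J = 2 J \left(-1 + J\right)$)
$u{\left(p \right)} 35 - 130 = 2 \cdot 0 \left(-1 + 0\right) 35 - 130 = 2 \cdot 0 \left(-1\right) 35 - 130 = 0 \cdot 35 - 130 = 0 - 130 = -130$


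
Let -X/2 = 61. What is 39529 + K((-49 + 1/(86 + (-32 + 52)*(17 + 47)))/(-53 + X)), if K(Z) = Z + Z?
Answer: 4724770658/119525 ≈ 39530.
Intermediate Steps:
X = -122 (X = -2*61 = -122)
K(Z) = 2*Z
39529 + K((-49 + 1/(86 + (-32 + 52)*(17 + 47)))/(-53 + X)) = 39529 + 2*((-49 + 1/(86 + (-32 + 52)*(17 + 47)))/(-53 - 122)) = 39529 + 2*((-49 + 1/(86 + 20*64))/(-175)) = 39529 + 2*((-49 + 1/(86 + 1280))*(-1/175)) = 39529 + 2*((-49 + 1/1366)*(-1/175)) = 39529 + 2*(-66933/1366*(-1/175)) = 39529 + 2*(66933/239050) = 39529 + 66933/119525 = 4724770658/119525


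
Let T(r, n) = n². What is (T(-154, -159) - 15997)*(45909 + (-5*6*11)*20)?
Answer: 364944756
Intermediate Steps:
(T(-154, -159) - 15997)*(45909 + (-5*6*11)*20) = ((-159)² - 15997)*(45909 + (-5*6*11)*20) = (25281 - 15997)*(45909 - 30*11*20) = 9284*(45909 - 330*20) = 9284*(45909 - 6600) = 9284*39309 = 364944756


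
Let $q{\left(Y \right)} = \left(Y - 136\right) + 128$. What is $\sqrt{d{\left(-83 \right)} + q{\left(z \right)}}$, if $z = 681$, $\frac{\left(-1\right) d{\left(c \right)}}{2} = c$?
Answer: $\sqrt{839} \approx 28.965$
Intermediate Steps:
$d{\left(c \right)} = - 2 c$
$q{\left(Y \right)} = -8 + Y$ ($q{\left(Y \right)} = \left(-136 + Y\right) + 128 = -8 + Y$)
$\sqrt{d{\left(-83 \right)} + q{\left(z \right)}} = \sqrt{\left(-2\right) \left(-83\right) + \left(-8 + 681\right)} = \sqrt{166 + 673} = \sqrt{839}$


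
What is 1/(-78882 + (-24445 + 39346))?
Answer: -1/63981 ≈ -1.5630e-5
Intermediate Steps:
1/(-78882 + (-24445 + 39346)) = 1/(-78882 + 14901) = 1/(-63981) = -1/63981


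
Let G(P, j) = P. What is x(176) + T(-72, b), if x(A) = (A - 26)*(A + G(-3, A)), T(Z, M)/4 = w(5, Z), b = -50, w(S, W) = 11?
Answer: 25994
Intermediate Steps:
T(Z, M) = 44 (T(Z, M) = 4*11 = 44)
x(A) = (-26 + A)*(-3 + A) (x(A) = (A - 26)*(A - 3) = (-26 + A)*(-3 + A))
x(176) + T(-72, b) = (78 + 176² - 29*176) + 44 = (78 + 30976 - 5104) + 44 = 25950 + 44 = 25994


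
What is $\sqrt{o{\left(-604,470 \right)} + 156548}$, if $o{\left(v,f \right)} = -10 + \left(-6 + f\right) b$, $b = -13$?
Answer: $\sqrt{150506} \approx 387.95$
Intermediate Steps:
$o{\left(v,f \right)} = 68 - 13 f$ ($o{\left(v,f \right)} = -10 + \left(-6 + f\right) \left(-13\right) = -10 - \left(-78 + 13 f\right) = 68 - 13 f$)
$\sqrt{o{\left(-604,470 \right)} + 156548} = \sqrt{\left(68 - 6110\right) + 156548} = \sqrt{-6042 + 156548} = \sqrt{150506}$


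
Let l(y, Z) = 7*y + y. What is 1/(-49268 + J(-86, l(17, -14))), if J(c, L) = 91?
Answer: -1/49177 ≈ -2.0335e-5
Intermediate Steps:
l(y, Z) = 8*y
1/(-49268 + J(-86, l(17, -14))) = 1/(-49268 + 91) = 1/(-49177) = -1/49177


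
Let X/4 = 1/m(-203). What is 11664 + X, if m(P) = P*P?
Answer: 480661780/41209 ≈ 11664.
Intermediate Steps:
m(P) = P²
X = 4/41209 (X = 4/((-203)²) = 4/41209 ≈ 9.7066e-5)
11664 + X = 11664 + 4/41209 = 480661780/41209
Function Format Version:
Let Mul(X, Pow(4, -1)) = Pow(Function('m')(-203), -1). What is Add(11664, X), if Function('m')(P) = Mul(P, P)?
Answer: Rational(480661780, 41209) ≈ 11664.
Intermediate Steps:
Function('m')(P) = Pow(P, 2)
X = Rational(4, 41209) (X = Mul(4, Pow(Pow(-203, 2), -1)) = Mul(4, Pow(41209, -1)) = Mul(4, Rational(1, 41209)) = Rational(4, 41209) ≈ 9.7066e-5)
Add(11664, X) = Add(11664, Rational(4, 41209)) = Rational(480661780, 41209)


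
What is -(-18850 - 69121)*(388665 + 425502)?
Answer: 71623085157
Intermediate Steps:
-(-18850 - 69121)*(388665 + 425502) = -(-87971)*814167 = -1*(-71623085157) = 71623085157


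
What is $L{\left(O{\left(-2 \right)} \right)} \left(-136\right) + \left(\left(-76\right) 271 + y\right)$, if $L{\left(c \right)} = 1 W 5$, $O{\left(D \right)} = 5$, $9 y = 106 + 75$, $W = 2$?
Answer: $- \frac{197423}{9} \approx -21936.0$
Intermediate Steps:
$y = \frac{181}{9}$ ($y = \frac{106 + 75}{9} = \frac{1}{9} \cdot 181 = \frac{181}{9} \approx 20.111$)
$L{\left(c \right)} = 10$ ($L{\left(c \right)} = 1 \cdot 2 \cdot 5 = 2 \cdot 5 = 10$)
$L{\left(O{\left(-2 \right)} \right)} \left(-136\right) + \left(\left(-76\right) 271 + y\right) = 10 \left(-136\right) + \left(\left(-76\right) 271 + \frac{181}{9}\right) = -1360 + \left(-20596 + \frac{181}{9}\right) = -1360 - \frac{185183}{9} = - \frac{197423}{9}$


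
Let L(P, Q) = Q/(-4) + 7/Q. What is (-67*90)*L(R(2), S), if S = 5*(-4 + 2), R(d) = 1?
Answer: -10854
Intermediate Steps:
S = -10 (S = 5*(-2) = -10)
L(P, Q) = 7/Q - Q/4 (L(P, Q) = Q*(-¼) + 7/Q = -Q/4 + 7/Q = 7/Q - Q/4)
(-67*90)*L(R(2), S) = (-67*90)*(7/(-10) - ¼*(-10)) = -6030*(7*(-⅒) + 5/2) = -6030*(-7/10 + 5/2) = -6030*9/5 = -10854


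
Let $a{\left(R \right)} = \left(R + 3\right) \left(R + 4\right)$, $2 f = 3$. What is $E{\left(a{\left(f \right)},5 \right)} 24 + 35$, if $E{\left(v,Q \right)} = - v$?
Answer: $-559$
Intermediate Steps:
$f = \frac{3}{2}$ ($f = \frac{1}{2} \cdot 3 = \frac{3}{2} \approx 1.5$)
$a{\left(R \right)} = \left(3 + R\right) \left(4 + R\right)$
$E{\left(a{\left(f \right)},5 \right)} 24 + 35 = - (12 + \left(\frac{3}{2}\right)^{2} + 7 \cdot \frac{3}{2}) 24 + 35 = - (12 + \frac{9}{4} + \frac{21}{2}) 24 + 35 = \left(-1\right) \frac{99}{4} \cdot 24 + 35 = \left(- \frac{99}{4}\right) 24 + 35 = -594 + 35 = -559$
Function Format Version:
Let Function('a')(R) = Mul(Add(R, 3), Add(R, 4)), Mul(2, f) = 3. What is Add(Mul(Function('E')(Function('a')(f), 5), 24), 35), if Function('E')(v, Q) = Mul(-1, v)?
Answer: -559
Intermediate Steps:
f = Rational(3, 2) (f = Mul(Rational(1, 2), 3) = Rational(3, 2) ≈ 1.5000)
Function('a')(R) = Mul(Add(3, R), Add(4, R))
Add(Mul(Function('E')(Function('a')(f), 5), 24), 35) = Add(Mul(Mul(-1, Add(12, Pow(Rational(3, 2), 2), Mul(7, Rational(3, 2)))), 24), 35) = Add(Mul(Mul(-1, Add(12, Rational(9, 4), Rational(21, 2))), 24), 35) = Add(Mul(Mul(-1, Rational(99, 4)), 24), 35) = Add(Mul(Rational(-99, 4), 24), 35) = Add(-594, 35) = -559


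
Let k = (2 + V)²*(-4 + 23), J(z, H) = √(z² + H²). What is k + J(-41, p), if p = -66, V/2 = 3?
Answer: 1216 + √6037 ≈ 1293.7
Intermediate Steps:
V = 6 (V = 2*3 = 6)
J(z, H) = √(H² + z²)
k = 1216 (k = (2 + 6)²*(-4 + 23) = 8²*19 = 64*19 = 1216)
k + J(-41, p) = 1216 + √((-66)² + (-41)²) = 1216 + √(4356 + 1681) = 1216 + √6037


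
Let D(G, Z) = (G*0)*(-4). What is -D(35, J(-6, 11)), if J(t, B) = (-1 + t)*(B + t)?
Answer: 0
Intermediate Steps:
D(G, Z) = 0 (D(G, Z) = 0*(-4) = 0)
-D(35, J(-6, 11)) = -1*0 = 0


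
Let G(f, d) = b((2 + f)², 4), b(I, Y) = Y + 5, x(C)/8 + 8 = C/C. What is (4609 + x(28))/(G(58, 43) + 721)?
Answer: 4553/730 ≈ 6.2370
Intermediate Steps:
x(C) = -56 (x(C) = -64 + 8*(C/C) = -64 + 8*1 = -64 + 8 = -56)
b(I, Y) = 5 + Y
G(f, d) = 9 (G(f, d) = 5 + 4 = 9)
(4609 + x(28))/(G(58, 43) + 721) = (4609 - 56)/(9 + 721) = 4553/730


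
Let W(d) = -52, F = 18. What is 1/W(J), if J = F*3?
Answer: -1/52 ≈ -0.019231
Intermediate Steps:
J = 54 (J = 18*3 = 54)
1/W(J) = 1/(-52) = -1/52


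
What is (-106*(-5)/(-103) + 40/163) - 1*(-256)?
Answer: 4215714/16789 ≈ 251.10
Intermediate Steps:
(-106*(-5)/(-103) + 40/163) - 1*(-256) = (530*(-1/103) + 40*(1/163)) + 256 = (-530/103 + 40/163) + 256 = -82270/16789 + 256 = 4215714/16789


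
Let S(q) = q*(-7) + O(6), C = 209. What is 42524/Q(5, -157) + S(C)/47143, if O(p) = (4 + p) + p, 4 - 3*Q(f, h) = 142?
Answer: -1002387747/1084289 ≈ -924.47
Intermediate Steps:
Q(f, h) = -46 (Q(f, h) = 4/3 - ⅓*142 = 4/3 - 142/3 = -46)
O(p) = 4 + 2*p
S(q) = 16 - 7*q (S(q) = q*(-7) + (4 + 2*6) = -7*q + (4 + 12) = -7*q + 16 = 16 - 7*q)
42524/Q(5, -157) + S(C)/47143 = 42524/(-46) + (16 - 7*209)/47143 = 42524*(-1/46) + (16 - 1463)*(1/47143) = -21262/23 - 1447*1/47143 = -21262/23 - 1447/47143 = -1002387747/1084289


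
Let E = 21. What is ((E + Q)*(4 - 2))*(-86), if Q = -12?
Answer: -1548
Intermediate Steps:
((E + Q)*(4 - 2))*(-86) = ((21 - 12)*(4 - 2))*(-86) = (9*2)*(-86) = 18*(-86) = -1548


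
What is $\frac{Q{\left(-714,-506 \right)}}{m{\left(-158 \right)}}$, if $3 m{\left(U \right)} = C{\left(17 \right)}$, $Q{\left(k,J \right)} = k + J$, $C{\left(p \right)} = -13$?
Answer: $\frac{3660}{13} \approx 281.54$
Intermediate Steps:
$Q{\left(k,J \right)} = J + k$
$m{\left(U \right)} = - \frac{13}{3}$ ($m{\left(U \right)} = \frac{1}{3} \left(-13\right) = - \frac{13}{3}$)
$\frac{Q{\left(-714,-506 \right)}}{m{\left(-158 \right)}} = \frac{-506 - 714}{- \frac{13}{3}} = \left(-1220\right) \left(- \frac{3}{13}\right) = \frac{3660}{13}$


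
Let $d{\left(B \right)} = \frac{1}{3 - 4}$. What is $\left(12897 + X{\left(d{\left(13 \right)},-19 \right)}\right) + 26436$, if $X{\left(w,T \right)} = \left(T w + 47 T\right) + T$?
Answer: $38440$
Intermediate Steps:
$d{\left(B \right)} = -1$ ($d{\left(B \right)} = \frac{1}{-1} = -1$)
$X{\left(w,T \right)} = 48 T + T w$ ($X{\left(w,T \right)} = \left(47 T + T w\right) + T = 48 T + T w$)
$\left(12897 + X{\left(d{\left(13 \right)},-19 \right)}\right) + 26436 = \left(12897 - 19 \left(48 - 1\right)\right) + 26436 = \left(12897 - 893\right) + 26436 = 12004 + 26436 = 38440$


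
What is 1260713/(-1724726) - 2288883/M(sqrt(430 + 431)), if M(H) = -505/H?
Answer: -1260713/1724726 + 2288883*sqrt(861)/505 ≈ 1.3299e+5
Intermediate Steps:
1260713/(-1724726) - 2288883/M(sqrt(430 + 431)) = 1260713/(-1724726) - 2288883*(-sqrt(430 + 431)/505) = 1260713*(-1/1724726) - 2288883*(-sqrt(861)/505) = -1260713/1724726 - 2288883*(-sqrt(861)/505) = -1260713/1724726 - (-2288883)*sqrt(861)/505 = -1260713/1724726 + 2288883*sqrt(861)/505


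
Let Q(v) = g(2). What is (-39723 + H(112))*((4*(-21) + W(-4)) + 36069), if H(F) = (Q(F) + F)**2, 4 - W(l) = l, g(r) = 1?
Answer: -970155322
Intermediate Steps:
Q(v) = 1
W(l) = 4 - l
H(F) = (1 + F)**2
(-39723 + H(112))*((4*(-21) + W(-4)) + 36069) = (-39723 + (1 + 112)**2)*((4*(-21) + (4 - 1*(-4))) + 36069) = (-39723 + 113**2)*((-84 + (4 + 4)) + 36069) = (-39723 + 12769)*((-84 + 8) + 36069) = -26954*(-76 + 36069) = -26954*35993 = -970155322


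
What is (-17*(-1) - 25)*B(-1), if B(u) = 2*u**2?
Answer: -16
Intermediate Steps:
(-17*(-1) - 25)*B(-1) = (-17*(-1) - 25)*(2*(-1)**2) = (17 - 25)*(2*1) = -8*2 = -16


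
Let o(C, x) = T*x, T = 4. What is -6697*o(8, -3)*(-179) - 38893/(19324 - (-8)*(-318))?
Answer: -241382956573/16780 ≈ -1.4385e+7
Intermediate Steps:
o(C, x) = 4*x
-6697*o(8, -3)*(-179) - 38893/(19324 - (-8)*(-318)) = -6697*(4*(-3))*(-179) - 38893/(19324 - (-8)*(-318)) = -6697*(-12*(-179)) - 38893/(19324 - 1*2544) = -6697/(1/2148) - 38893/(19324 - 2544) = -6697/1/2148 - 38893/16780 = -6697*2148 - 38893*1/16780 = -14385156 - 38893/16780 = -241382956573/16780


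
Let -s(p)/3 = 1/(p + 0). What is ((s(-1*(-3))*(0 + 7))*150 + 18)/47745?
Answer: -344/15915 ≈ -0.021615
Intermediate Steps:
s(p) = -3/p (s(p) = -3/(p + 0) = -3/p)
((s(-1*(-3))*(0 + 7))*150 + 18)/47745 = (((-3/((-1*(-3))))*(0 + 7))*150 + 18)/47745 = ((-3/3*7)*150 + 18)*(1/47745) = ((-3*⅓*7)*150 + 18)*(1/47745) = (-1*7*150 + 18)*(1/47745) = (-7*150 + 18)*(1/47745) = (-1050 + 18)*(1/47745) = -1032*1/47745 = -344/15915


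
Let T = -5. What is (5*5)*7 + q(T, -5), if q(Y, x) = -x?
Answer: 180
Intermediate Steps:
(5*5)*7 + q(T, -5) = (5*5)*7 - 1*(-5) = 25*7 + 5 = 175 + 5 = 180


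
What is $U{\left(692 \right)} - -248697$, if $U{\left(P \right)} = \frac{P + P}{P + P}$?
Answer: $248698$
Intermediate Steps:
$U{\left(P \right)} = 1$ ($U{\left(P \right)} = \frac{2 P}{2 P} = 2 P \frac{1}{2 P} = 1$)
$U{\left(692 \right)} - -248697 = 1 - -248697 = 1 + 248697 = 248698$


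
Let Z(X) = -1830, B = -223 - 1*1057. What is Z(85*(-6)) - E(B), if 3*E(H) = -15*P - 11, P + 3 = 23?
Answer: -5179/3 ≈ -1726.3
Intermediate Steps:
B = -1280 (B = -223 - 1057 = -1280)
P = 20 (P = -3 + 23 = 20)
E(H) = -311/3 (E(H) = (-15*20 - 11)/3 = (-300 - 11)/3 = (⅓)*(-311) = -311/3)
Z(85*(-6)) - E(B) = -1830 - 1*(-311/3) = -1830 + 311/3 = -5179/3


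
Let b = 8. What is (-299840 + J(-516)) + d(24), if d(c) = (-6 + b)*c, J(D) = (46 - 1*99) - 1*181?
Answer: -300026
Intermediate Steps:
J(D) = -234 (J(D) = (46 - 99) - 181 = -53 - 181 = -234)
d(c) = 2*c (d(c) = (-6 + 8)*c = 2*c)
(-299840 + J(-516)) + d(24) = (-299840 - 234) + 2*24 = -300074 + 48 = -300026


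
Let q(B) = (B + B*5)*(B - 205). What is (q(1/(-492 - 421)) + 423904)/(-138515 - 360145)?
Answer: -88338589093/103916879385 ≈ -0.85009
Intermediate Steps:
q(B) = 6*B*(-205 + B) (q(B) = (B + 5*B)*(-205 + B) = (6*B)*(-205 + B) = 6*B*(-205 + B))
(q(1/(-492 - 421)) + 423904)/(-138515 - 360145) = (6*(-205 + 1/(-492 - 421))/(-492 - 421) + 423904)/(-138515 - 360145) = (6*(-205 + 1/(-913))/(-913) + 423904)/(-498660) = (6*(-1/913)*(-205 - 1/913) + 423904)*(-1/498660) = (6*(-1/913)*(-187166/913) + 423904)*(-1/498660) = (1122996/833569 + 423904)*(-1/498660) = (353354356372/833569)*(-1/498660) = -88338589093/103916879385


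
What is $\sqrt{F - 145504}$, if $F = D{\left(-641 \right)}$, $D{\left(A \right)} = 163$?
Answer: $3 i \sqrt{16149} \approx 381.24 i$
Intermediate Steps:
$F = 163$
$\sqrt{F - 145504} = \sqrt{163 - 145504} = \sqrt{-145341} = 3 i \sqrt{16149}$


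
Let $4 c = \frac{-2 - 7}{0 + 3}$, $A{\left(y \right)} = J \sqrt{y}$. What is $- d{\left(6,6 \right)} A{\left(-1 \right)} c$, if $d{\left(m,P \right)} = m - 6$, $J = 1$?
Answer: $0$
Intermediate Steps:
$A{\left(y \right)} = \sqrt{y}$ ($A{\left(y \right)} = 1 \sqrt{y} = \sqrt{y}$)
$d{\left(m,P \right)} = -6 + m$
$c = - \frac{3}{4}$ ($c = \frac{\left(-2 - 7\right) \frac{1}{0 + 3}}{4} = \frac{\left(-2 - 7\right) \frac{1}{3}}{4} = \frac{\left(-9\right) \frac{1}{3}}{4} = \frac{1}{4} \left(-3\right) = - \frac{3}{4} \approx -0.75$)
$- d{\left(6,6 \right)} A{\left(-1 \right)} c = - \frac{\left(-6 + 6\right) \sqrt{-1} \left(-3\right)}{4} = - \frac{0 i \left(-3\right)}{4} = - \frac{0 \left(-3\right)}{4} = \left(-1\right) 0 = 0$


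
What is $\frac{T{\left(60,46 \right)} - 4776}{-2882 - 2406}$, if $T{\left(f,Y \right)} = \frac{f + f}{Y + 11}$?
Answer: $\frac{11338}{12559} \approx 0.90278$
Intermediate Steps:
$T{\left(f,Y \right)} = \frac{2 f}{11 + Y}$
$\frac{T{\left(60,46 \right)} - 4776}{-2882 - 2406} = \frac{2 \cdot 60 \frac{1}{11 + 46} - 4776}{-2882 - 2406} = \frac{2 \cdot 60 \cdot \frac{1}{57} - 4776}{-2882 - 2406} = \frac{2 \cdot 60 \cdot \frac{1}{57} - 4776}{-5288} = \left(\frac{40}{19} - 4776\right) \left(- \frac{1}{5288}\right) = \left(- \frac{90704}{19}\right) \left(- \frac{1}{5288}\right) = \frac{11338}{12559}$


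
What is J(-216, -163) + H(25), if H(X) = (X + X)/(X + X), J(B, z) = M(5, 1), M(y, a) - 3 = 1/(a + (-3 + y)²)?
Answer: 21/5 ≈ 4.2000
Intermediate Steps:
M(y, a) = 3 + 1/(a + (-3 + y)²)
J(B, z) = 16/5 (J(B, z) = (1 + 3*1 + 3*(-3 + 5)²)/(1 + (-3 + 5)²) = (1 + 3 + 3*2²)/(1 + 2²) = (1 + 3 + 3*4)/(1 + 4) = (1 + 3 + 12)/5 = (⅕)*16 = 16/5)
H(X) = 1 (H(X) = (2*X)/((2*X)) = (2*X)*(1/(2*X)) = 1)
J(-216, -163) + H(25) = 16/5 + 1 = 21/5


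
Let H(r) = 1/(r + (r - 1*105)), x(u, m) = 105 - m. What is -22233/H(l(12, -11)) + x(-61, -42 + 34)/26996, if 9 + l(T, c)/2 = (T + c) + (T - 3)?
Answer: 60620408981/26996 ≈ 2.2455e+6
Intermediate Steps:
l(T, c) = -24 + 2*c + 4*T (l(T, c) = -18 + 2*((T + c) + (T - 3)) = -18 + 2*((T + c) + (-3 + T)) = -18 + 2*(-3 + c + 2*T) = -18 + (-6 + 2*c + 4*T) = -24 + 2*c + 4*T)
H(r) = 1/(-105 + 2*r) (H(r) = 1/(r + (r - 105)) = 1/(r + (-105 + r)) = 1/(-105 + 2*r))
-22233/H(l(12, -11)) + x(-61, -42 + 34)/26996 = -(-2334465 + 44466*(-24 + 2*(-11) + 4*12)) + (105 - (-42 + 34))/26996 = -(-2334465 + 44466*(-24 - 22 + 48)) + (105 - 1*(-8))*(1/26996) = -22233/(1/(-105 + 2*2)) + (105 + 8)*(1/26996) = -22233/(1/(-105 + 4)) + 113*(1/26996) = -22233/(1/(-101)) + 113/26996 = -22233/(-1/101) + 113/26996 = -22233*(-101) + 113/26996 = 2245533 + 113/26996 = 60620408981/26996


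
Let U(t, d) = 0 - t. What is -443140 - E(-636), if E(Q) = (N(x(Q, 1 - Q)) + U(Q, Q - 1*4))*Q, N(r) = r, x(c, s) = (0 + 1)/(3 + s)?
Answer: -6182881/160 ≈ -38643.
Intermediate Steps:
U(t, d) = -t
x(c, s) = 1/(3 + s)
E(Q) = Q*(1/(4 - Q) - Q) (E(Q) = (1/(3 + (1 - Q)) - Q)*Q = (1/(4 - Q) - Q)*Q = Q*(1/(4 - Q) - Q))
-443140 - E(-636) = -443140 - (-1)*(-636)*(1 - 636*(-4 - 636))/(-4 - 636) = -443140 - (-1)*(-636)*(1 - 636*(-640))/(-640) = -443140 - (-1)*(-636)*(-1)*(1 + 407040)/640 = -443140 - (-1)*(-636)*(-1)*407041/640 = -443140 - 1*(-64719519/160) = -443140 + 64719519/160 = -6182881/160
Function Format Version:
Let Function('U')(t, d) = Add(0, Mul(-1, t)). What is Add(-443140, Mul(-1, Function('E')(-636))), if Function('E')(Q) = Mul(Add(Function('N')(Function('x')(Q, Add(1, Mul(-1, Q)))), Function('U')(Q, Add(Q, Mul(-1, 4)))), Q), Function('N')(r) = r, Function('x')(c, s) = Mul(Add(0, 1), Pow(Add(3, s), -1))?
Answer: Rational(-6182881, 160) ≈ -38643.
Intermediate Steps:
Function('U')(t, d) = Mul(-1, t)
Function('x')(c, s) = Pow(Add(3, s), -1) (Function('x')(c, s) = Mul(1, Pow(Add(3, s), -1)) = Pow(Add(3, s), -1))
Function('E')(Q) = Mul(Q, Add(Pow(Add(4, Mul(-1, Q)), -1), Mul(-1, Q))) (Function('E')(Q) = Mul(Add(Pow(Add(3, Add(1, Mul(-1, Q))), -1), Mul(-1, Q)), Q) = Mul(Add(Pow(Add(4, Mul(-1, Q)), -1), Mul(-1, Q)), Q) = Mul(Q, Add(Pow(Add(4, Mul(-1, Q)), -1), Mul(-1, Q))))
Add(-443140, Mul(-1, Function('E')(-636))) = Add(-443140, Mul(-1, Mul(-1, -636, Pow(Add(-4, -636), -1), Add(1, Mul(-636, Add(-4, -636)))))) = Add(-443140, Mul(-1, Mul(-1, -636, Pow(-640, -1), Add(1, Mul(-636, -640))))) = Add(-443140, Mul(-1, Mul(-1, -636, Rational(-1, 640), Add(1, 407040)))) = Add(-443140, Mul(-1, Mul(-1, -636, Rational(-1, 640), 407041))) = Add(-443140, Mul(-1, Rational(-64719519, 160))) = Add(-443140, Rational(64719519, 160)) = Rational(-6182881, 160)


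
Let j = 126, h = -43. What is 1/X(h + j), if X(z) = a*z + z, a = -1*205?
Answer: -1/16932 ≈ -5.9060e-5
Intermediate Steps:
a = -205
X(z) = -204*z (X(z) = -205*z + z = -204*z)
1/X(h + j) = 1/(-204*(-43 + 126)) = 1/(-204*83) = 1/(-16932) = -1/16932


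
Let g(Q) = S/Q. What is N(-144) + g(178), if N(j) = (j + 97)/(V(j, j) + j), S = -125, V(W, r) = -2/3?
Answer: -7288/19313 ≈ -0.37736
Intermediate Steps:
V(W, r) = -2/3 (V(W, r) = -2*1/3 = -2/3)
g(Q) = -125/Q
N(j) = (97 + j)/(-2/3 + j) (N(j) = (j + 97)/(-2/3 + j) = (97 + j)/(-2/3 + j))
N(-144) + g(178) = 3*(97 - 144)/(-2 + 3*(-144)) - 125/178 = 3*(-47)/(-2 - 432) - 125*1/178 = 3*(-47)/(-434) - 125/178 = 3*(-1/434)*(-47) - 125/178 = 141/434 - 125/178 = -7288/19313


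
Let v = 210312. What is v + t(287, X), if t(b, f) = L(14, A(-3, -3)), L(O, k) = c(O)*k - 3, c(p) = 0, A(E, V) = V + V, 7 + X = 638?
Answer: 210309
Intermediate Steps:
X = 631 (X = -7 + 638 = 631)
A(E, V) = 2*V
L(O, k) = -3 (L(O, k) = 0*k - 3 = 0 - 3 = -3)
t(b, f) = -3
v + t(287, X) = 210312 - 3 = 210309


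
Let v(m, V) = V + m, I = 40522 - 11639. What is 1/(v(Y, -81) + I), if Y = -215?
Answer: 1/28587 ≈ 3.4981e-5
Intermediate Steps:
I = 28883
1/(v(Y, -81) + I) = 1/((-81 - 215) + 28883) = 1/(-296 + 28883) = 1/28587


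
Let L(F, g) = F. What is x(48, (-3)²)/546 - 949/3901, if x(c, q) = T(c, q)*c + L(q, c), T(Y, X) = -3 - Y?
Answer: -3344231/709982 ≈ -4.7103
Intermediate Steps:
x(c, q) = q + c*(-3 - c) (x(c, q) = (-3 - c)*c + q = c*(-3 - c) + q = q + c*(-3 - c))
x(48, (-3)²)/546 - 949/3901 = ((-3)² - 1*48*(3 + 48))/546 - 949/3901 = (9 - 1*48*51)*(1/546) - 949*1/3901 = (9 - 2448)*(1/546) - 949/3901 = -2439*1/546 - 949/3901 = -813/182 - 949/3901 = -3344231/709982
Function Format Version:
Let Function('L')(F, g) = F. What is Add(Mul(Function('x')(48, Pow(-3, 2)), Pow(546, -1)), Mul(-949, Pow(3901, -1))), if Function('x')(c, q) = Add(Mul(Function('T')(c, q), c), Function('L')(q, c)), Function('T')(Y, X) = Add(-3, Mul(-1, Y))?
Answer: Rational(-3344231, 709982) ≈ -4.7103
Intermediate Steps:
Function('x')(c, q) = Add(q, Mul(c, Add(-3, Mul(-1, c)))) (Function('x')(c, q) = Add(Mul(Add(-3, Mul(-1, c)), c), q) = Add(Mul(c, Add(-3, Mul(-1, c))), q) = Add(q, Mul(c, Add(-3, Mul(-1, c)))))
Add(Mul(Function('x')(48, Pow(-3, 2)), Pow(546, -1)), Mul(-949, Pow(3901, -1))) = Add(Mul(Add(Pow(-3, 2), Mul(-1, 48, Add(3, 48))), Pow(546, -1)), Mul(-949, Pow(3901, -1))) = Add(Mul(Add(9, Mul(-1, 48, 51)), Rational(1, 546)), Mul(-949, Rational(1, 3901))) = Add(Mul(Add(9, -2448), Rational(1, 546)), Rational(-949, 3901)) = Add(Mul(-2439, Rational(1, 546)), Rational(-949, 3901)) = Add(Rational(-813, 182), Rational(-949, 3901)) = Rational(-3344231, 709982)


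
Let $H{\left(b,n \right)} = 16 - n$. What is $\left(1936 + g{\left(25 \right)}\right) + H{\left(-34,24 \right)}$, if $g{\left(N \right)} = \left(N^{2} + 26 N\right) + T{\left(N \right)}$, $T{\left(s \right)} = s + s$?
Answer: $3253$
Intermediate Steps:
$T{\left(s \right)} = 2 s$
$g{\left(N \right)} = N^{2} + 28 N$ ($g{\left(N \right)} = \left(N^{2} + 26 N\right) + 2 N = N^{2} + 28 N$)
$\left(1936 + g{\left(25 \right)}\right) + H{\left(-34,24 \right)} = \left(1936 + 25 \left(28 + 25\right)\right) + \left(16 - 24\right) = \left(1936 + 25 \cdot 53\right) + \left(16 - 24\right) = \left(1936 + 1325\right) - 8 = 3261 - 8 = 3253$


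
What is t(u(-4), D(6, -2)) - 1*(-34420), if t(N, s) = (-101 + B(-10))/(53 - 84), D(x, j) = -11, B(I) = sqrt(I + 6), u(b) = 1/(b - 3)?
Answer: 1067121/31 - 2*I/31 ≈ 34423.0 - 0.064516*I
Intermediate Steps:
u(b) = 1/(-3 + b)
B(I) = sqrt(6 + I)
t(N, s) = 101/31 - 2*I/31 (t(N, s) = (-101 + sqrt(6 - 10))/(53 - 84) = (-101 + sqrt(-4))/(-31) = (-101 + 2*I)*(-1/31) = 101/31 - 2*I/31)
t(u(-4), D(6, -2)) - 1*(-34420) = (101/31 - 2*I/31) - 1*(-34420) = (101/31 - 2*I/31) + 34420 = 1067121/31 - 2*I/31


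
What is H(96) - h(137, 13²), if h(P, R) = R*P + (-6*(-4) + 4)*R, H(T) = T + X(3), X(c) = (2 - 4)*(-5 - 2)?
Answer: -27775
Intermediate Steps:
X(c) = 14 (X(c) = -2*(-7) = 14)
H(T) = 14 + T (H(T) = T + 14 = 14 + T)
h(P, R) = 28*R + P*R (h(P, R) = P*R + (24 + 4)*R = P*R + 28*R = 28*R + P*R)
H(96) - h(137, 13²) = (14 + 96) - 13²*(28 + 137) = 110 - 169*165 = 110 - 1*27885 = 110 - 27885 = -27775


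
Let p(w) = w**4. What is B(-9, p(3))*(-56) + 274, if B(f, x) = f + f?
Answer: 1282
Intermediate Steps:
B(f, x) = 2*f
B(-9, p(3))*(-56) + 274 = (2*(-9))*(-56) + 274 = -18*(-56) + 274 = 1008 + 274 = 1282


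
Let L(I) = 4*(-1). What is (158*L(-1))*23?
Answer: -14536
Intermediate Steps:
L(I) = -4
(158*L(-1))*23 = (158*(-4))*23 = -632*23 = -14536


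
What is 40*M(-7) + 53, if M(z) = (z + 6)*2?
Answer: -27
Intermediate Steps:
M(z) = 12 + 2*z (M(z) = (6 + z)*2 = 12 + 2*z)
40*M(-7) + 53 = 40*(12 + 2*(-7)) + 53 = 40*(12 - 14) + 53 = 40*(-2) + 53 = -80 + 53 = -27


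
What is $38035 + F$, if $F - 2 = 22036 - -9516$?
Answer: $69589$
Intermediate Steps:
$F = 31554$ ($F = 2 + \left(22036 - -9516\right) = 2 + \left(22036 + 9516\right) = 2 + 31552 = 31554$)
$38035 + F = 38035 + 31554 = 69589$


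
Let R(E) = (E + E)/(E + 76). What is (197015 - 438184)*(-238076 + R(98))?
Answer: 4995216288866/87 ≈ 5.7416e+10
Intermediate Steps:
R(E) = 2*E/(76 + E) (R(E) = (2*E)/(76 + E) = 2*E/(76 + E))
(197015 - 438184)*(-238076 + R(98)) = (197015 - 438184)*(-238076 + 2*98/(76 + 98)) = -241169*(-238076 + 2*98/174) = -241169*(-238076 + 2*98*(1/174)) = -241169*(-238076 + 98/87) = -241169*(-20712514/87) = 4995216288866/87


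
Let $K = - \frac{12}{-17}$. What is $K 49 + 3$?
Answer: $\frac{639}{17} \approx 37.588$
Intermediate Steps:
$K = \frac{12}{17}$ ($K = \left(-12\right) \left(- \frac{1}{17}\right) = \frac{12}{17} \approx 0.70588$)
$K 49 + 3 = \frac{12}{17} \cdot 49 + 3 = \frac{588}{17} + 3 = \frac{639}{17}$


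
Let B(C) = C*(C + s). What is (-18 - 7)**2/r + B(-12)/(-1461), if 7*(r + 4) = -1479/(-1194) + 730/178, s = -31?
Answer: -10801293974/55842829 ≈ -193.42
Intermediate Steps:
r = -114667/35422 (r = -4 + (-1479/(-1194) + 730/178)/7 = -4 + (-1479*(-1/1194) + 730*(1/178))/7 = -4 + (493/398 + 365/89)/7 = -4 + (1/7)*(189147/35422) = -4 + 27021/35422 = -114667/35422 ≈ -3.2372)
B(C) = C*(-31 + C) (B(C) = C*(C - 31) = C*(-31 + C))
(-18 - 7)**2/r + B(-12)/(-1461) = (-18 - 7)**2/(-114667/35422) - 12*(-31 - 12)/(-1461) = (-25)**2*(-35422/114667) - 12*(-43)*(-1/1461) = 625*(-35422/114667) + 516*(-1/1461) = -22138750/114667 - 172/487 = -10801293974/55842829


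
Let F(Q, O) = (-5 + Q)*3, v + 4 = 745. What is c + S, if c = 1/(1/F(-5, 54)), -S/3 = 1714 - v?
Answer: -2949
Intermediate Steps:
v = 741 (v = -4 + 745 = 741)
F(Q, O) = -15 + 3*Q
S = -2919 (S = -3*(1714 - 1*741) = -3*(1714 - 741) = -3*973 = -2919)
c = -30 (c = 1/(1/(-15 + 3*(-5))) = 1/(1/(-15 - 15)) = 1/(1/(-30)) = 1/(-1/30) = -30)
c + S = -30 - 2919 = -2949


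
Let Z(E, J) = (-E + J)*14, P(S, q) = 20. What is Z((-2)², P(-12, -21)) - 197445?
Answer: -197221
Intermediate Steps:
Z(E, J) = -14*E + 14*J (Z(E, J) = (J - E)*14 = -14*E + 14*J)
Z((-2)², P(-12, -21)) - 197445 = (-14*(-2)² + 14*20) - 197445 = (-14*4 + 280) - 197445 = (-56 + 280) - 197445 = 224 - 197445 = -197221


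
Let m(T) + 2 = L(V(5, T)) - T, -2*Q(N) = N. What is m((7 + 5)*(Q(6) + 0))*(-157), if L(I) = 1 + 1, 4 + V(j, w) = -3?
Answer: -5652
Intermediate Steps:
V(j, w) = -7 (V(j, w) = -4 - 3 = -7)
Q(N) = -N/2
L(I) = 2
m(T) = -T (m(T) = -2 + (2 - T) = -T)
m((7 + 5)*(Q(6) + 0))*(-157) = -(7 + 5)*(-½*6 + 0)*(-157) = -12*(-3 + 0)*(-157) = -12*(-3)*(-157) = -1*(-36)*(-157) = 36*(-157) = -5652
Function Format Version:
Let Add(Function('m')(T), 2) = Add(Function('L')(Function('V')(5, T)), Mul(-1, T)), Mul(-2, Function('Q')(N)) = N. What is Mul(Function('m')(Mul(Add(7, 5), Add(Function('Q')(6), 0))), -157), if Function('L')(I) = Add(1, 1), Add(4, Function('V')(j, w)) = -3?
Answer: -5652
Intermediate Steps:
Function('V')(j, w) = -7 (Function('V')(j, w) = Add(-4, -3) = -7)
Function('Q')(N) = Mul(Rational(-1, 2), N)
Function('L')(I) = 2
Function('m')(T) = Mul(-1, T) (Function('m')(T) = Add(-2, Add(2, Mul(-1, T))) = Mul(-1, T))
Mul(Function('m')(Mul(Add(7, 5), Add(Function('Q')(6), 0))), -157) = Mul(Mul(-1, Mul(Add(7, 5), Add(Mul(Rational(-1, 2), 6), 0))), -157) = Mul(Mul(-1, Mul(12, Add(-3, 0))), -157) = Mul(Mul(-1, Mul(12, -3)), -157) = Mul(Mul(-1, -36), -157) = Mul(36, -157) = -5652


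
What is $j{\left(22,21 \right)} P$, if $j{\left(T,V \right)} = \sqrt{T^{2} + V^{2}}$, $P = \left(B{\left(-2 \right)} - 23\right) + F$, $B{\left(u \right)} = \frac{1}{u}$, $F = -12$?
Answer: $- \frac{355 \sqrt{37}}{2} \approx -1079.7$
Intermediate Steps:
$P = - \frac{71}{2}$ ($P = \left(\frac{1}{-2} - 23\right) - 12 = \left(- \frac{1}{2} - 23\right) - 12 = - \frac{47}{2} - 12 = - \frac{71}{2} \approx -35.5$)
$j{\left(22,21 \right)} P = \sqrt{22^{2} + 21^{2}} \left(- \frac{71}{2}\right) = \sqrt{484 + 441} \left(- \frac{71}{2}\right) = \sqrt{925} \left(- \frac{71}{2}\right) = 5 \sqrt{37} \left(- \frac{71}{2}\right) = - \frac{355 \sqrt{37}}{2}$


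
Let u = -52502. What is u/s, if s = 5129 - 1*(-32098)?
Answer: -52502/37227 ≈ -1.4103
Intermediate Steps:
s = 37227 (s = 5129 + 32098 = 37227)
u/s = -52502/37227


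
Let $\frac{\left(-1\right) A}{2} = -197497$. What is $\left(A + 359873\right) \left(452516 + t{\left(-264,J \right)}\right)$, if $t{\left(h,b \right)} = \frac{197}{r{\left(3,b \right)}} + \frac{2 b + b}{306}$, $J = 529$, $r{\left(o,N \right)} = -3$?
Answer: $\frac{34837461553421}{102} \approx 3.4154 \cdot 10^{11}$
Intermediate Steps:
$A = 394994$ ($A = \left(-2\right) \left(-197497\right) = 394994$)
$t{\left(h,b \right)} = - \frac{197}{3} + \frac{b}{102}$ ($t{\left(h,b \right)} = \frac{197}{-3} + \frac{2 b + b}{306} = 197 \left(- \frac{1}{3}\right) + 3 b \frac{1}{306} = - \frac{197}{3} + \frac{b}{102}$)
$\left(A + 359873\right) \left(452516 + t{\left(-264,J \right)}\right) = \left(394994 + 359873\right) \left(452516 + \left(- \frac{197}{3} + \frac{1}{102} \cdot 529\right)\right) = 754867 \left(452516 + \left(- \frac{197}{3} + \frac{529}{102}\right)\right) = 754867 \left(452516 - \frac{6169}{102}\right) = 754867 \cdot \frac{46150463}{102} = \frac{34837461553421}{102}$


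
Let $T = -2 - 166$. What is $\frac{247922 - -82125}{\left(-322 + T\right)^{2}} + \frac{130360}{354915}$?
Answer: $\frac{29687613401}{17043018300} \approx 1.7419$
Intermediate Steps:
$T = -168$
$\frac{247922 - -82125}{\left(-322 + T\right)^{2}} + \frac{130360}{354915} = \frac{247922 - -82125}{\left(-322 - 168\right)^{2}} + \frac{130360}{354915} = \frac{247922 + 82125}{\left(-490\right)^{2}} + 130360 \cdot \frac{1}{354915} = \frac{330047}{240100} + \frac{26072}{70983} = \frac{29687613401}{17043018300}$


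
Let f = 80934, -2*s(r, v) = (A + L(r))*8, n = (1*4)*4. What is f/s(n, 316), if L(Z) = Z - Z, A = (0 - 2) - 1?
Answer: 13489/2 ≈ 6744.5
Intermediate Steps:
A = -3 (A = -2 - 1 = -3)
L(Z) = 0
n = 16 (n = 4*4 = 16)
s(r, v) = 12 (s(r, v) = -(-3 + 0)*8/2 = -(-3)*8/2 = -½*(-24) = 12)
f/s(n, 316) = 80934/12 = 80934*(1/12) = 13489/2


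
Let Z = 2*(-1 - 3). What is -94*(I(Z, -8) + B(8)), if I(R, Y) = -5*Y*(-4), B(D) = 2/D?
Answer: 30033/2 ≈ 15017.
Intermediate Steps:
Z = -8 (Z = 2*(-4) = -8)
I(R, Y) = 20*Y
-94*(I(Z, -8) + B(8)) = -94*(20*(-8) + 2/8) = -94*(-160 + 2*(⅛)) = -94*(-160 + ¼) = -94*(-639/4) = 30033/2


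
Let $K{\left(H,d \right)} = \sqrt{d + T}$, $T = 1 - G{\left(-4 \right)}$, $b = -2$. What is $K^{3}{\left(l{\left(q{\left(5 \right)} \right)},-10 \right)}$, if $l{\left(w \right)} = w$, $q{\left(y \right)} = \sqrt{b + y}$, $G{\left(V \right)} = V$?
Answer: $- 5 i \sqrt{5} \approx - 11.18 i$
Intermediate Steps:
$q{\left(y \right)} = \sqrt{-2 + y}$
$T = 5$ ($T = 1 - -4 = 1 + 4 = 5$)
$K{\left(H,d \right)} = \sqrt{5 + d}$ ($K{\left(H,d \right)} = \sqrt{d + 5} = \sqrt{5 + d}$)
$K^{3}{\left(l{\left(q{\left(5 \right)} \right)},-10 \right)} = \left(\sqrt{5 - 10}\right)^{3} = \left(\sqrt{-5}\right)^{3} = \left(i \sqrt{5}\right)^{3} = - 5 i \sqrt{5}$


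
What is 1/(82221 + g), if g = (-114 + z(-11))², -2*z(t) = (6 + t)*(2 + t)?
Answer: 4/403413 ≈ 9.9154e-6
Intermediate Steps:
z(t) = -(2 + t)*(6 + t)/2 (z(t) = -(6 + t)*(2 + t)/2 = -(2 + t)*(6 + t)/2)
g = 74529/4 (g = (-114 + (-6 - 4*(-11) - ½*(-11)²))² = (-114 + (-6 + 44 - ½*121))² = (-114 + (-6 + 44 - 121/2))² = (-114 - 45/2)² = (-273/2)² = 74529/4 ≈ 18632.)
1/(82221 + g) = 1/(82221 + 74529/4) = 1/(403413/4) = 4/403413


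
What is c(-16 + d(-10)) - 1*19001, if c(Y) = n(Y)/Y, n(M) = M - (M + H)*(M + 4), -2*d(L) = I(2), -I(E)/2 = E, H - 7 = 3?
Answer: -132980/7 ≈ -18997.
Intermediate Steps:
H = 10 (H = 7 + 3 = 10)
I(E) = -2*E
d(L) = 2 (d(L) = -(-1)*2 = -1/2*(-4) = 2)
n(M) = M - (4 + M)*(10 + M) (n(M) = M - (M + 10)*(M + 4) = M - (10 + M)*(4 + M) = M - (4 + M)*(10 + M))
c(Y) = (-40 - Y**2 - 13*Y)/Y
c(-16 + d(-10)) - 1*19001 = (-13 - (-16 + 2) - 40/(-16 + 2)) - 1*19001 = (-13 - 1*(-14) - 40/(-14)) - 19001 = (-13 + 14 - 40*(-1/14)) - 19001 = (-13 + 14 + 20/7) - 19001 = 27/7 - 19001 = -132980/7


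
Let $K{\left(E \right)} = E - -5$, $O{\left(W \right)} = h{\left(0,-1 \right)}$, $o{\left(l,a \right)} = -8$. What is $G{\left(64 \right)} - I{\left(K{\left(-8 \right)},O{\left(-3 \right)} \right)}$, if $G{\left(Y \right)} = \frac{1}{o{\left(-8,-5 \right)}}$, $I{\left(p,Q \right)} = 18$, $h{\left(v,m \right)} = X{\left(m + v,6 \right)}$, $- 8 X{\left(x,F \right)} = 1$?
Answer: $- \frac{145}{8} \approx -18.125$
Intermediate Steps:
$X{\left(x,F \right)} = - \frac{1}{8}$ ($X{\left(x,F \right)} = \left(- \frac{1}{8}\right) 1 = - \frac{1}{8}$)
$h{\left(v,m \right)} = - \frac{1}{8}$
$O{\left(W \right)} = - \frac{1}{8}$
$K{\left(E \right)} = 5 + E$ ($K{\left(E \right)} = E + 5 = 5 + E$)
$G{\left(Y \right)} = - \frac{1}{8}$ ($G{\left(Y \right)} = \frac{1}{-8} = - \frac{1}{8}$)
$G{\left(64 \right)} - I{\left(K{\left(-8 \right)},O{\left(-3 \right)} \right)} = - \frac{1}{8} - 18 = - \frac{145}{8}$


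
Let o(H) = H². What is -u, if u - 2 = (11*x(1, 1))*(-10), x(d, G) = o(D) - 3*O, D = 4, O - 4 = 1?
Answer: 108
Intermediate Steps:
O = 5 (O = 4 + 1 = 5)
x(d, G) = 1 (x(d, G) = 4² - 3*5 = 16 - 15 = 1)
u = -108 (u = 2 + (11*1)*(-10) = 2 + 11*(-10) = 2 - 110 = -108)
-u = -1*(-108) = 108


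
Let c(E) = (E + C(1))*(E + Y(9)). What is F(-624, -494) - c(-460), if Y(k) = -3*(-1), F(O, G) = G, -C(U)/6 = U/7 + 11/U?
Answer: -1688874/7 ≈ -2.4127e+5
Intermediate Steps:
C(U) = -66/U - 6*U/7 (C(U) = -6*(U/7 + 11/U) = -6*(11/U + U/7) = -66/U - 6*U/7)
Y(k) = 3
c(E) = (3 + E)*(-468/7 + E) (c(E) = (E + (-66/1 - 6/7*1))*(E + 3) = (E + (-66*1 - 6/7))*(3 + E) = (E + (-66 - 6/7))*(3 + E) = (E - 468/7)*(3 + E) = (-468/7 + E)*(3 + E) = (3 + E)*(-468/7 + E))
F(-624, -494) - c(-460) = -494 - (-1404/7 + (-460)² - 447/7*(-460)) = -494 - (-1404/7 + 211600 + 205620/7) = -494 - 1*1685416/7 = -494 - 1685416/7 = -1688874/7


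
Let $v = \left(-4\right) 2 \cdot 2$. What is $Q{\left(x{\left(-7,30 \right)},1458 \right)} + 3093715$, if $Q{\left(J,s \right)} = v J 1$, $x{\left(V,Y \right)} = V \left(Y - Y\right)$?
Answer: $3093715$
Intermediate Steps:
$v = -16$ ($v = \left(-8\right) 2 = -16$)
$x{\left(V,Y \right)} = 0$ ($x{\left(V,Y \right)} = V 0 = 0$)
$Q{\left(J,s \right)} = - 16 J$ ($Q{\left(J,s \right)} = - 16 J 1 = - 16 J$)
$Q{\left(x{\left(-7,30 \right)},1458 \right)} + 3093715 = \left(-16\right) 0 + 3093715 = 0 + 3093715 = 3093715$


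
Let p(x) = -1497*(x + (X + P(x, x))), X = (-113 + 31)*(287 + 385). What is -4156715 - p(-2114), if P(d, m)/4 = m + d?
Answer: -115129325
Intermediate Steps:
P(d, m) = 4*d + 4*m (P(d, m) = 4*(m + d) = 4*(d + m) = 4*d + 4*m)
X = -55104 (X = -82*672 = -55104)
p(x) = 82490688 - 13473*x (p(x) = -1497*(x + (-55104 + (4*x + 4*x))) = -1497*(x + (-55104 + 8*x)) = -1497*(-55104 + 9*x) = 82490688 - 13473*x)
-4156715 - p(-2114) = -4156715 - (82490688 - 13473*(-2114)) = -4156715 - (82490688 + 28481922) = -4156715 - 1*110972610 = -4156715 - 110972610 = -115129325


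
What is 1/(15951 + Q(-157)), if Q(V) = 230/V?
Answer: 157/2504077 ≈ 6.2698e-5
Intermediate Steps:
1/(15951 + Q(-157)) = 1/(15951 + 230/(-157)) = 1/(15951 + 230*(-1/157)) = 1/(15951 - 230/157) = 1/(2504077/157) = 157/2504077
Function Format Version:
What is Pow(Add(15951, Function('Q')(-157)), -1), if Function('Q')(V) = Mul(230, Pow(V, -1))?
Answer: Rational(157, 2504077) ≈ 6.2698e-5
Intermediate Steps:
Pow(Add(15951, Function('Q')(-157)), -1) = Pow(Add(15951, Mul(230, Pow(-157, -1))), -1) = Pow(Add(15951, Mul(230, Rational(-1, 157))), -1) = Pow(Add(15951, Rational(-230, 157)), -1) = Pow(Rational(2504077, 157), -1) = Rational(157, 2504077)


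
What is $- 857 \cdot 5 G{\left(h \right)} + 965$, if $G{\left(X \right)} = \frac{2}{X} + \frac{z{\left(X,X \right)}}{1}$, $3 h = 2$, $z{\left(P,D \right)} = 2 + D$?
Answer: $- \frac{69950}{3} \approx -23317.0$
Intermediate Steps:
$h = \frac{2}{3}$ ($h = \frac{1}{3} \cdot 2 = \frac{2}{3} \approx 0.66667$)
$G{\left(X \right)} = 2 + X + \frac{2}{X}$ ($G{\left(X \right)} = \frac{2}{X} + \frac{2 + X}{1} = \frac{2}{X} + \left(2 + X\right) 1 = \frac{2}{X} + \left(2 + X\right) = 2 + X + \frac{2}{X}$)
$- 857 \cdot 5 G{\left(h \right)} + 965 = - 857 \cdot 5 \left(2 + \frac{2}{3} + \frac{2}{\frac{2}{3}}\right) + 965 = - 857 \cdot 5 \left(2 + \frac{2}{3} + 2 \cdot \frac{3}{2}\right) + 965 = - 857 \cdot 5 \left(2 + \frac{2}{3} + 3\right) + 965 = - 857 \cdot 5 \cdot \frac{17}{3} + 965 = \left(-857\right) \frac{85}{3} + 965 = - \frac{72845}{3} + 965 = - \frac{69950}{3}$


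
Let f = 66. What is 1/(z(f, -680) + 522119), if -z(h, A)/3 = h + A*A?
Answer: -1/865279 ≈ -1.1557e-6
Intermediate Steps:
z(h, A) = -3*h - 3*A² (z(h, A) = -3*(h + A*A) = -3*(h + A²) = -3*h - 3*A²)
1/(z(f, -680) + 522119) = 1/((-3*66 - 3*(-680)²) + 522119) = 1/((-198 - 3*462400) + 522119) = 1/((-198 - 1387200) + 522119) = 1/(-1387398 + 522119) = 1/(-865279) = -1/865279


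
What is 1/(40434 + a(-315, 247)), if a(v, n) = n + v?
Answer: 1/40366 ≈ 2.4773e-5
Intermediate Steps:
1/(40434 + a(-315, 247)) = 1/(40434 + (247 - 315)) = 1/(40434 - 68) = 1/40366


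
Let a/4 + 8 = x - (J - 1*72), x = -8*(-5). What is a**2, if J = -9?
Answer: 204304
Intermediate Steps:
x = 40
a = 452 (a = -32 + 4*(40 - (-9 - 1*72)) = -32 + 4*(40 - (-9 - 72)) = -32 + 4*(40 - 1*(-81)) = -32 + 4*(40 + 81) = -32 + 4*121 = -32 + 484 = 452)
a**2 = 452**2 = 204304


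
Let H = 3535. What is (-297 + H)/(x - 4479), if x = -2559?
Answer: -1619/3519 ≈ -0.46007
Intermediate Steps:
(-297 + H)/(x - 4479) = (-297 + 3535)/(-2559 - 4479) = 3238/(-7038) = 3238*(-1/7038) = -1619/3519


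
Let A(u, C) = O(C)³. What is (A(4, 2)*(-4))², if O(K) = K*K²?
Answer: 4194304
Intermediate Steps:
O(K) = K³
A(u, C) = C⁹ (A(u, C) = (C³)³ = C⁹)
(A(4, 2)*(-4))² = (2⁹*(-4))² = (512*(-4))² = (-2048)² = 4194304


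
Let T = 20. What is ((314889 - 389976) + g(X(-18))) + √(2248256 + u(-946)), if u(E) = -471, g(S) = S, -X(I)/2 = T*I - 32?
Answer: -74303 + √2247785 ≈ -72804.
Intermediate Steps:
X(I) = 64 - 40*I (X(I) = -2*(20*I - 32) = -2*(-32 + 20*I) = 64 - 40*I)
((314889 - 389976) + g(X(-18))) + √(2248256 + u(-946)) = ((314889 - 389976) + (64 - 40*(-18))) + √(2248256 - 471) = (-75087 + (64 + 720)) + √2247785 = (-75087 + 784) + √2247785 = -74303 + √2247785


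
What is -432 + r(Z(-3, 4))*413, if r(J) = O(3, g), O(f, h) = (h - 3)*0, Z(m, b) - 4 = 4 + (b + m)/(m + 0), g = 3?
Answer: -432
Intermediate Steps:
Z(m, b) = 8 + (b + m)/m (Z(m, b) = 4 + (4 + (b + m)/(m + 0)) = 4 + (4 + (b + m)/m) = 8 + (b + m)/m)
O(f, h) = 0 (O(f, h) = (-3 + h)*0 = 0)
r(J) = 0
-432 + r(Z(-3, 4))*413 = -432 + 0*413 = -432 + 0 = -432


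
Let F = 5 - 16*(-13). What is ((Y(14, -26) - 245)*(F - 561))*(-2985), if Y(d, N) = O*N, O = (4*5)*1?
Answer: -794666700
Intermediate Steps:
O = 20 (O = 20*1 = 20)
Y(d, N) = 20*N
F = 213 (F = 5 + 208 = 213)
((Y(14, -26) - 245)*(F - 561))*(-2985) = ((20*(-26) - 245)*(213 - 561))*(-2985) = ((-520 - 245)*(-348))*(-2985) = -765*(-348)*(-2985) = 266220*(-2985) = -794666700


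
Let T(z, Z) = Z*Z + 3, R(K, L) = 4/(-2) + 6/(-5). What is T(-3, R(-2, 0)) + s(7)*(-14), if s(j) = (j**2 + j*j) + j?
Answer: -36419/25 ≈ -1456.8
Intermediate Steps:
R(K, L) = -16/5 (R(K, L) = 4*(-1/2) + 6*(-1/5) = -2 - 6/5 = -16/5)
s(j) = j + 2*j**2 (s(j) = (j**2 + j**2) + j = 2*j**2 + j = j + 2*j**2)
T(z, Z) = 3 + Z**2 (T(z, Z) = Z**2 + 3 = 3 + Z**2)
T(-3, R(-2, 0)) + s(7)*(-14) = (3 + (-16/5)**2) + (7*(1 + 2*7))*(-14) = (3 + 256/25) + (7*(1 + 14))*(-14) = 331/25 + (7*15)*(-14) = 331/25 + 105*(-14) = 331/25 - 1470 = -36419/25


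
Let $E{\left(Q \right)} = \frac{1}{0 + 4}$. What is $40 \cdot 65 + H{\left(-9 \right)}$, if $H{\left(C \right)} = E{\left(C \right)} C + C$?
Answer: $\frac{10355}{4} \approx 2588.8$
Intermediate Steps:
$E{\left(Q \right)} = \frac{1}{4}$
$H{\left(C \right)} = \frac{5 C}{4}$ ($H{\left(C \right)} = \frac{C}{4} + C = \frac{5 C}{4}$)
$40 \cdot 65 + H{\left(-9 \right)} = 40 \cdot 65 + \frac{5}{4} \left(-9\right) = 2600 - \frac{45}{4} = \frac{10355}{4}$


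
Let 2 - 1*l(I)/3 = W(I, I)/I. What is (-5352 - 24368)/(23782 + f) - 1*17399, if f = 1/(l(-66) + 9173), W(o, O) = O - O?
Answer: -3798387139501/218294979 ≈ -17400.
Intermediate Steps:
W(o, O) = 0
l(I) = 6 (l(I) = 6 - 0/I = 6 - 3*0 = 6 + 0 = 6)
f = 1/9179 (f = 1/(6 + 9173) = 1/9179 ≈ 0.00010894)
(-5352 - 24368)/(23782 + f) - 1*17399 = (-5352 - 24368)/(23782 + 1/9179) - 1*17399 = -29720/218294979/9179 - 17399 = -29720*9179/218294979 - 17399 = -272799880/218294979 - 17399 = -3798387139501/218294979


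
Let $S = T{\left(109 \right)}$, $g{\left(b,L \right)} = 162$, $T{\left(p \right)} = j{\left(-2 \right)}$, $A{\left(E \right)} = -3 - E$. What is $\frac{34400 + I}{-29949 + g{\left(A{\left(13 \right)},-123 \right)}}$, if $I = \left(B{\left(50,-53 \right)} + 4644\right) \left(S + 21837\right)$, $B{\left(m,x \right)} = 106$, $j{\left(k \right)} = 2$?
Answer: $- \frac{103769650}{29787} \approx -3483.7$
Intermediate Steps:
$T{\left(p \right)} = 2$
$S = 2$
$I = 103735250$ ($I = \left(106 + 4644\right) \left(2 + 21837\right) = 4750 \cdot 21839 = 103735250$)
$\frac{34400 + I}{-29949 + g{\left(A{\left(13 \right)},-123 \right)}} = \frac{34400 + 103735250}{-29949 + 162} = \frac{103769650}{-29787} = 103769650 \left(- \frac{1}{29787}\right) = - \frac{103769650}{29787}$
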